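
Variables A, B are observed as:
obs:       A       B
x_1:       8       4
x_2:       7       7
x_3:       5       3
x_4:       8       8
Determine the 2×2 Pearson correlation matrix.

Step 1 — column means:
  mean(A) = (8 + 7 + 5 + 8) / 4 = 28/4 = 7
  mean(B) = (4 + 7 + 3 + 8) / 4 = 22/4 = 5.5

Step 2 — sample variances and covariances s[i,j] = (1/(n-1)) · Σ_k (x_{k,i} - mean_i) · (x_{k,j} - mean_j), with n-1 = 3:
  s[A,A] = ((1)·(1) + (0)·(0) + (-2)·(-2) + (1)·(1)) / 3 = 6/3 = 2
  s[A,B] = ((1)·(-1.5) + (0)·(1.5) + (-2)·(-2.5) + (1)·(2.5)) / 3 = 6/3 = 2
  s[B,B] = ((-1.5)·(-1.5) + (1.5)·(1.5) + (-2.5)·(-2.5) + (2.5)·(2.5)) / 3 = 17/3 = 5.6667
  Sample standard deviations s_i = √(s[i,i]):
  s(A) = √(2) = 1.4142
  s(B) = √(5.6667) = 2.3805

Step 3 — r_{ij} = s_{ij} / (s_i · s_j):
  r[A,A] = 1 (diagonal).
  r[A,B] = 2 / (1.4142 · 2.3805) = 2 / 3.3665 = 0.5941
  r[B,B] = 1 (diagonal).

R is symmetric with unit diagonal. Assembling:

R = [[1, 0.5941],
 [0.5941, 1]]


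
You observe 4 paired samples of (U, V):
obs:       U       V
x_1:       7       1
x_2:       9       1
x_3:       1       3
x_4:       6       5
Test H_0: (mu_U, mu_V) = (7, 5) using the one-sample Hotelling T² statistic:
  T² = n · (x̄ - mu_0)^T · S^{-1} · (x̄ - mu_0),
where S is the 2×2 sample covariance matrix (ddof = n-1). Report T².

Step 1 — sample mean vector:
  mean(U) = (7 + 9 + 1 + 6) / 4 = 23/4 = 5.75
  mean(V) = (1 + 1 + 3 + 5) / 4 = 10/4 = 2.5
  x̄ = (5.75, 2.5),  deviation x̄ - mu_0 = (5.75, 2.5) - (7, 5) = (-1.25, -2.5).

Step 2 — sample covariance matrix, S[i,j] = (1/(n-1)) · Σ_k (x_{k,i} - mean_i) · (x_{k,j} - mean_j), divisor n-1 = 3:
  S[U,U] = ((1.25)·(1.25) + (3.25)·(3.25) + (-4.75)·(-4.75) + (0.25)·(0.25)) / 3 = 34.75/3 = 11.5833
  S[U,V] = ((1.25)·(-1.5) + (3.25)·(-1.5) + (-4.75)·(0.5) + (0.25)·(2.5)) / 3 = -8.5/3 = -2.8333
  S[V,V] = ((-1.5)·(-1.5) + (-1.5)·(-1.5) + (0.5)·(0.5) + (2.5)·(2.5)) / 3 = 11/3 = 3.6667
  S = [[11.5833, -2.8333],
 [-2.8333, 3.6667]].

Step 3 — invert S. det(S) = 11.5833·3.6667 - (-2.8333)² = 34.4444.
  S^{-1} = (1/det) · [[d, -b], [-b, a]] = [[0.1065, 0.0823],
 [0.0823, 0.3363]].

Step 4 — quadratic form (x̄ - mu_0)^T · S^{-1} · (x̄ - mu_0):
  S^{-1} · (x̄ - mu_0) = (-0.3387, -0.9435),
  (x̄ - mu_0)^T · [...] = (-1.25)·(-0.3387) + (-2.5)·(-0.9435) = 2.7823.

Step 5 — scale by n: T² = 4 · 2.7823 = 11.129.

T² ≈ 11.129


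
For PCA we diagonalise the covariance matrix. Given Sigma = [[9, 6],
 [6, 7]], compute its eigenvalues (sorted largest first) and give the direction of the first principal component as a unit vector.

Step 1 — characteristic polynomial of 2×2 Sigma:
  det(Sigma - λI) = λ² - trace · λ + det = 0.
  trace = 9 + 7 = 16, det = 9·7 - (6)² = 27.
Step 2 — discriminant:
  Δ = trace² - 4·det = 256 - 108 = 148.
Step 3 — eigenvalues:
  λ = (trace ± √Δ)/2 = (16 ± 12.1655)/2,
  λ_1 = 14.0828,  λ_2 = 1.9172.

Step 4 — unit eigenvector for λ_1: solve (Sigma - λ_1 I)v = 0. First row:
  (9 - 14.0828)·v_x + (6)·v_y = 0, i.e. (-5.0828)·v_x + (6)·v_y = 0,
  so v ∝ (b, λ_1 - a) = (6, 5.0828) = u.
  ||u|| = √((6)² + (5.0828)²) = √(61.8345) ≈ 7.8635,
  v_1 = u/||u|| ≈ (0.763, 0.6464) (||v_1|| = 1).

λ_1 = 14.0828,  λ_2 = 1.9172;  v_1 ≈ (0.763, 0.6464)


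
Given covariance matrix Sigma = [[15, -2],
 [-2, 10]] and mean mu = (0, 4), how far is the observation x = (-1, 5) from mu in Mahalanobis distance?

Step 1 — centre the observation: (x - mu) = (-1, 1).

Step 2 — invert Sigma. det(Sigma) = 15·10 - (-2)² = 146.
  Sigma^{-1} = (1/det) · [[d, -b], [-b, a]] = [[0.0685, 0.0137],
 [0.0137, 0.1027]].

Step 3 — form the quadratic (x - mu)^T · Sigma^{-1} · (x - mu):
  Sigma^{-1} · (x - mu) = (-0.0548, 0.089).
  (x - mu)^T · [Sigma^{-1} · (x - mu)] = (-1)·(-0.0548) + (1)·(0.089) = 0.1438.

Step 4 — take square root: d = √(0.1438) ≈ 0.3793.

d(x, mu) = √(0.1438) ≈ 0.3793


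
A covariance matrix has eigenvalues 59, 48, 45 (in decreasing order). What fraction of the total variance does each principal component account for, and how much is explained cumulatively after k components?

Step 1 — total variance = trace(Sigma) = Σ λ_i = 59 + 48 + 45 = 152.

Step 2 — fraction explained by component i = λ_i / Σ λ:
  PC1: 59/152 = 0.3882
  PC2: 48/152 = 0.3158
  PC3: 45/152 = 0.2961

Step 3 — cumulative fraction after k components = (λ_1 + ... + λ_k) / Σ λ:
  k = 1: 59/152 = 0.3882
  k = 2: (59 + 48)/152 = 107/152 = 0.7039
  k = 3: (59 + 48 + 45)/152 = 152/152 = 1

Summary (fraction, with percent):

explained: PC1 0.3882 (38.82%), PC2 0.3158 (31.58%), PC3 0.2961 (29.61%);  cumulative: 0.3882, 0.7039, 1


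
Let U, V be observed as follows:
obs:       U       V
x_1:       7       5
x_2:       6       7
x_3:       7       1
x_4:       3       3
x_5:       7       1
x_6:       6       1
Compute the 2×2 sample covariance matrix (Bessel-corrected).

Step 1 — column means:
  mean(U) = (7 + 6 + 7 + 3 + 7 + 6) / 6 = 36/6 = 6
  mean(V) = (5 + 7 + 1 + 3 + 1 + 1) / 6 = 18/6 = 3

Step 2 — sample covariance S[i,j] = (1/(n-1)) · Σ_k (x_{k,i} - mean_i) · (x_{k,j} - mean_j), with n-1 = 5.
  S[U,U] = ((1)·(1) + (0)·(0) + (1)·(1) + (-3)·(-3) + (1)·(1) + (0)·(0)) / 5 = 12/5 = 2.4
  S[U,V] = ((1)·(2) + (0)·(4) + (1)·(-2) + (-3)·(0) + (1)·(-2) + (0)·(-2)) / 5 = -2/5 = -0.4
  S[V,V] = ((2)·(2) + (4)·(4) + (-2)·(-2) + (0)·(0) + (-2)·(-2) + (-2)·(-2)) / 5 = 32/5 = 6.4

S is symmetric (S[j,i] = S[i,j]). Assembling:

S = [[2.4, -0.4],
 [-0.4, 6.4]]


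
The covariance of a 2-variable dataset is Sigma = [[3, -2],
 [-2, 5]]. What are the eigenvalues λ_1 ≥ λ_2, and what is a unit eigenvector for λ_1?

Step 1 — characteristic polynomial of 2×2 Sigma:
  det(Sigma - λI) = λ² - trace · λ + det = 0.
  trace = 3 + 5 = 8, det = 3·5 - (-2)² = 11.
Step 2 — discriminant:
  Δ = trace² - 4·det = 64 - 44 = 20.
Step 3 — eigenvalues:
  λ = (trace ± √Δ)/2 = (8 ± 4.4721)/2,
  λ_1 = 6.2361,  λ_2 = 1.7639.

Step 4 — unit eigenvector for λ_1: solve (Sigma - λ_1 I)v = 0. First row:
  (3 - 6.2361)·v_x + (-2)·v_y = 0, i.e. (-3.2361)·v_x + (-2)·v_y = 0,
  so v ∝ (b, λ_1 - a) = (-2, 3.2361); multiply by -1 so the first entry is positive: u = (2, -3.2361).
  ||u|| = √((2)² + (-3.2361)²) = √(14.4721) ≈ 3.8042,
  v_1 = u/||u|| ≈ (0.5257, -0.8507) (||v_1|| = 1).

λ_1 = 6.2361,  λ_2 = 1.7639;  v_1 ≈ (0.5257, -0.8507)


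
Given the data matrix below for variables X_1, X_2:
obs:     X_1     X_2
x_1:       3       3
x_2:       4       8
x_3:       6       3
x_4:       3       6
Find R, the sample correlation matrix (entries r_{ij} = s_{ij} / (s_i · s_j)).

Step 1 — column means:
  mean(X_1) = (3 + 4 + 6 + 3) / 4 = 16/4 = 4
  mean(X_2) = (3 + 8 + 3 + 6) / 4 = 20/4 = 5

Step 2 — sample variances and covariances s[i,j] = (1/(n-1)) · Σ_k (x_{k,i} - mean_i) · (x_{k,j} - mean_j), with n-1 = 3:
  s[X_1,X_1] = ((-1)·(-1) + (0)·(0) + (2)·(2) + (-1)·(-1)) / 3 = 6/3 = 2
  s[X_1,X_2] = ((-1)·(-2) + (0)·(3) + (2)·(-2) + (-1)·(1)) / 3 = -3/3 = -1
  s[X_2,X_2] = ((-2)·(-2) + (3)·(3) + (-2)·(-2) + (1)·(1)) / 3 = 18/3 = 6
  Sample standard deviations s_i = √(s[i,i]):
  s(X_1) = √(2) = 1.4142
  s(X_2) = √(6) = 2.4495

Step 3 — r_{ij} = s_{ij} / (s_i · s_j):
  r[X_1,X_1] = 1 (diagonal).
  r[X_1,X_2] = -1 / (1.4142 · 2.4495) = -1 / 3.4641 = -0.2887
  r[X_2,X_2] = 1 (diagonal).

R is symmetric with unit diagonal. Assembling:

R = [[1, -0.2887],
 [-0.2887, 1]]


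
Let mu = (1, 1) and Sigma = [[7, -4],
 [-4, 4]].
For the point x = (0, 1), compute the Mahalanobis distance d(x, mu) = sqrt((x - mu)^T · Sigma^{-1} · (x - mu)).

Step 1 — centre the observation: (x - mu) = (-1, 0).

Step 2 — invert Sigma. det(Sigma) = 7·4 - (-4)² = 12.
  Sigma^{-1} = (1/det) · [[d, -b], [-b, a]] = [[0.3333, 0.3333],
 [0.3333, 0.5833]].

Step 3 — form the quadratic (x - mu)^T · Sigma^{-1} · (x - mu):
  Sigma^{-1} · (x - mu) = (-0.3333, -0.3333).
  (x - mu)^T · [Sigma^{-1} · (x - mu)] = (-1)·(-0.3333) + (0)·(-0.3333) = 0.3333.

Step 4 — take square root: d = √(0.3333) ≈ 0.5774.

d(x, mu) = √(0.3333) ≈ 0.5774


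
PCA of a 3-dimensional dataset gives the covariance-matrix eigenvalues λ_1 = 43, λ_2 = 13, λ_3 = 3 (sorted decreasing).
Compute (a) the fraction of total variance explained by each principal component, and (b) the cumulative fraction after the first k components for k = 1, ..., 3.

Step 1 — total variance = trace(Sigma) = Σ λ_i = 43 + 13 + 3 = 59.

Step 2 — fraction explained by component i = λ_i / Σ λ:
  PC1: 43/59 = 0.7288
  PC2: 13/59 = 0.2203
  PC3: 3/59 = 0.0508

Step 3 — cumulative fraction after k components = (λ_1 + ... + λ_k) / Σ λ:
  k = 1: 43/59 = 0.7288
  k = 2: (43 + 13)/59 = 56/59 = 0.9492
  k = 3: (43 + 13 + 3)/59 = 59/59 = 1

Summary (fraction, with percent):

explained: PC1 0.7288 (72.88%), PC2 0.2203 (22.03%), PC3 0.0508 (5.08%);  cumulative: 0.7288, 0.9492, 1


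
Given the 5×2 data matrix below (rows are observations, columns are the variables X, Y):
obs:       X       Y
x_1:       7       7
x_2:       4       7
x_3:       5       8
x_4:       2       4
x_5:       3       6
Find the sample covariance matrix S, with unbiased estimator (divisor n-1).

Step 1 — column means:
  mean(X) = (7 + 4 + 5 + 2 + 3) / 5 = 21/5 = 4.2
  mean(Y) = (7 + 7 + 8 + 4 + 6) / 5 = 32/5 = 6.4

Step 2 — sample covariance S[i,j] = (1/(n-1)) · Σ_k (x_{k,i} - mean_i) · (x_{k,j} - mean_j), with n-1 = 4.
  S[X,X] = ((2.8)·(2.8) + (-0.2)·(-0.2) + (0.8)·(0.8) + (-2.2)·(-2.2) + (-1.2)·(-1.2)) / 4 = 14.8/4 = 3.7
  S[X,Y] = ((2.8)·(0.6) + (-0.2)·(0.6) + (0.8)·(1.6) + (-2.2)·(-2.4) + (-1.2)·(-0.4)) / 4 = 8.6/4 = 2.15
  S[Y,Y] = ((0.6)·(0.6) + (0.6)·(0.6) + (1.6)·(1.6) + (-2.4)·(-2.4) + (-0.4)·(-0.4)) / 4 = 9.2/4 = 2.3

S is symmetric (S[j,i] = S[i,j]). Assembling:

S = [[3.7, 2.15],
 [2.15, 2.3]]


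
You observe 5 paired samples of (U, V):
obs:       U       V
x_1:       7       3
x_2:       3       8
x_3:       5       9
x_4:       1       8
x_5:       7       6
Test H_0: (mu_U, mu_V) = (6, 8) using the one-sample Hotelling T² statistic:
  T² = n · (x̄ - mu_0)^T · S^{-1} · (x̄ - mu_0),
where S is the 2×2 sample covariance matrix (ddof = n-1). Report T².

Step 1 — sample mean vector:
  mean(U) = (7 + 3 + 5 + 1 + 7) / 5 = 23/5 = 4.6
  mean(V) = (3 + 8 + 9 + 8 + 6) / 5 = 34/5 = 6.8
  x̄ = (4.6, 6.8),  deviation x̄ - mu_0 = (4.6, 6.8) - (6, 8) = (-1.4, -1.2).

Step 2 — sample covariance matrix, S[i,j] = (1/(n-1)) · Σ_k (x_{k,i} - mean_i) · (x_{k,j} - mean_j), divisor n-1 = 4:
  S[U,U] = ((2.4)·(2.4) + (-1.6)·(-1.6) + (0.4)·(0.4) + (-3.6)·(-3.6) + (2.4)·(2.4)) / 4 = 27.2/4 = 6.8
  S[U,V] = ((2.4)·(-3.8) + (-1.6)·(1.2) + (0.4)·(2.2) + (-3.6)·(1.2) + (2.4)·(-0.8)) / 4 = -16.4/4 = -4.1
  S[V,V] = ((-3.8)·(-3.8) + (1.2)·(1.2) + (2.2)·(2.2) + (1.2)·(1.2) + (-0.8)·(-0.8)) / 4 = 22.8/4 = 5.7
  S = [[6.8, -4.1],
 [-4.1, 5.7]].

Step 3 — invert S. det(S) = 6.8·5.7 - (-4.1)² = 21.95.
  S^{-1} = (1/det) · [[d, -b], [-b, a]] = [[0.2597, 0.1868],
 [0.1868, 0.3098]].

Step 4 — quadratic form (x̄ - mu_0)^T · S^{-1} · (x̄ - mu_0):
  S^{-1} · (x̄ - mu_0) = (-0.5877, -0.6333),
  (x̄ - mu_0)^T · [...] = (-1.4)·(-0.5877) + (-1.2)·(-0.6333) = 1.5827.

Step 5 — scale by n: T² = 5 · 1.5827 = 7.9134.

T² ≈ 7.9134


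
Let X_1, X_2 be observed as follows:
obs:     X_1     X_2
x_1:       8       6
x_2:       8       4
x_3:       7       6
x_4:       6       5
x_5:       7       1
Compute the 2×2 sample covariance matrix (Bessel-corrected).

Step 1 — column means:
  mean(X_1) = (8 + 8 + 7 + 6 + 7) / 5 = 36/5 = 7.2
  mean(X_2) = (6 + 4 + 6 + 5 + 1) / 5 = 22/5 = 4.4

Step 2 — sample covariance S[i,j] = (1/(n-1)) · Σ_k (x_{k,i} - mean_i) · (x_{k,j} - mean_j), with n-1 = 4.
  S[X_1,X_1] = ((0.8)·(0.8) + (0.8)·(0.8) + (-0.2)·(-0.2) + (-1.2)·(-1.2) + (-0.2)·(-0.2)) / 4 = 2.8/4 = 0.7
  S[X_1,X_2] = ((0.8)·(1.6) + (0.8)·(-0.4) + (-0.2)·(1.6) + (-1.2)·(0.6) + (-0.2)·(-3.4)) / 4 = 0.6/4 = 0.15
  S[X_2,X_2] = ((1.6)·(1.6) + (-0.4)·(-0.4) + (1.6)·(1.6) + (0.6)·(0.6) + (-3.4)·(-3.4)) / 4 = 17.2/4 = 4.3

S is symmetric (S[j,i] = S[i,j]). Assembling:

S = [[0.7, 0.15],
 [0.15, 4.3]]


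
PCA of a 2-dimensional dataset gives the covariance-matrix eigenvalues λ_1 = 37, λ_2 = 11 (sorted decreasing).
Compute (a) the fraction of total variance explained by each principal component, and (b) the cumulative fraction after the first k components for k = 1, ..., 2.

Step 1 — total variance = trace(Sigma) = Σ λ_i = 37 + 11 = 48.

Step 2 — fraction explained by component i = λ_i / Σ λ:
  PC1: 37/48 = 0.7708
  PC2: 11/48 = 0.2292

Step 3 — cumulative fraction after k components = (λ_1 + ... + λ_k) / Σ λ:
  k = 1: 37/48 = 0.7708
  k = 2: (37 + 11)/48 = 48/48 = 1

Summary (fraction, with percent):

explained: PC1 0.7708 (77.08%), PC2 0.2292 (22.92%);  cumulative: 0.7708, 1


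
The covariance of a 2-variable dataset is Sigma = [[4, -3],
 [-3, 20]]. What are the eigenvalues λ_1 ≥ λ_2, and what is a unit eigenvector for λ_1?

Step 1 — characteristic polynomial of 2×2 Sigma:
  det(Sigma - λI) = λ² - trace · λ + det = 0.
  trace = 4 + 20 = 24, det = 4·20 - (-3)² = 71.
Step 2 — discriminant:
  Δ = trace² - 4·det = 576 - 284 = 292.
Step 3 — eigenvalues:
  λ = (trace ± √Δ)/2 = (24 ± 17.088)/2,
  λ_1 = 20.544,  λ_2 = 3.456.

Step 4 — unit eigenvector for λ_1: solve (Sigma - λ_1 I)v = 0. First row:
  (4 - 20.544)·v_x + (-3)·v_y = 0, i.e. (-16.544)·v_x + (-3)·v_y = 0,
  so v ∝ (b, λ_1 - a) = (-3, 16.544); multiply by -1 so the first entry is positive: u = (3, -16.544).
  ||u|| = √((3)² + (-16.544)²) = √(282.7041) ≈ 16.8138,
  v_1 = u/||u|| ≈ (0.1784, -0.984) (||v_1|| = 1).

λ_1 = 20.544,  λ_2 = 3.456;  v_1 ≈ (0.1784, -0.984)


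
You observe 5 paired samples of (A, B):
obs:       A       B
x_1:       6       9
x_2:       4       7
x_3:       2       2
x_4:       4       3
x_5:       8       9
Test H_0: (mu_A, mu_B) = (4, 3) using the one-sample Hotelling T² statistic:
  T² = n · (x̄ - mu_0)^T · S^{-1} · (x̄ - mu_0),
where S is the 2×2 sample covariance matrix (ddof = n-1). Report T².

Step 1 — sample mean vector:
  mean(A) = (6 + 4 + 2 + 4 + 8) / 5 = 24/5 = 4.8
  mean(B) = (9 + 7 + 2 + 3 + 9) / 5 = 30/5 = 6
  x̄ = (4.8, 6),  deviation x̄ - mu_0 = (4.8, 6) - (4, 3) = (0.8, 3).

Step 2 — sample covariance matrix, S[i,j] = (1/(n-1)) · Σ_k (x_{k,i} - mean_i) · (x_{k,j} - mean_j), divisor n-1 = 4:
  S[A,A] = ((1.2)·(1.2) + (-0.8)·(-0.8) + (-2.8)·(-2.8) + (-0.8)·(-0.8) + (3.2)·(3.2)) / 4 = 20.8/4 = 5.2
  S[A,B] = ((1.2)·(3) + (-0.8)·(1) + (-2.8)·(-4) + (-0.8)·(-3) + (3.2)·(3)) / 4 = 26/4 = 6.5
  S[B,B] = ((3)·(3) + (1)·(1) + (-4)·(-4) + (-3)·(-3) + (3)·(3)) / 4 = 44/4 = 11
  S = [[5.2, 6.5],
 [6.5, 11]].

Step 3 — invert S. det(S) = 5.2·11 - (6.5)² = 14.95.
  S^{-1} = (1/det) · [[d, -b], [-b, a]] = [[0.7358, -0.4348],
 [-0.4348, 0.3478]].

Step 4 — quadratic form (x̄ - mu_0)^T · S^{-1} · (x̄ - mu_0):
  S^{-1} · (x̄ - mu_0) = (-0.7157, 0.6957),
  (x̄ - mu_0)^T · [...] = (0.8)·(-0.7157) + (3)·(0.6957) = 1.5144.

Step 5 — scale by n: T² = 5 · 1.5144 = 7.5719.

T² ≈ 7.5719


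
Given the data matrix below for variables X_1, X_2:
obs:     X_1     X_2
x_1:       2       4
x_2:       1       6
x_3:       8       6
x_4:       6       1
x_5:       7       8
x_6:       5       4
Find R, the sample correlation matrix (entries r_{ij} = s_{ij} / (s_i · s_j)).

Step 1 — column means:
  mean(X_1) = (2 + 1 + 8 + 6 + 7 + 5) / 6 = 29/6 = 4.8333
  mean(X_2) = (4 + 6 + 6 + 1 + 8 + 4) / 6 = 29/6 = 4.8333

Step 2 — sample variances and covariances s[i,j] = (1/(n-1)) · Σ_k (x_{k,i} - mean_i) · (x_{k,j} - mean_j), with n-1 = 5:
  s[X_1,X_1] = ((-2.8333)·(-2.8333) + (-3.8333)·(-3.8333) + (3.1667)·(3.1667) + (1.1667)·(1.1667) + (2.1667)·(2.1667) + (0.1667)·(0.1667)) / 5 = 38.8333/5 = 7.7667
  s[X_1,X_2] = ((-2.8333)·(-0.8333) + (-3.8333)·(1.1667) + (3.1667)·(1.1667) + (1.1667)·(-3.8333) + (2.1667)·(3.1667) + (0.1667)·(-0.8333)) / 5 = 3.8333/5 = 0.7667
  s[X_2,X_2] = ((-0.8333)·(-0.8333) + (1.1667)·(1.1667) + (1.1667)·(1.1667) + (-3.8333)·(-3.8333) + (3.1667)·(3.1667) + (-0.8333)·(-0.8333)) / 5 = 28.8333/5 = 5.7667
  Sample standard deviations s_i = √(s[i,i]):
  s(X_1) = √(7.7667) = 2.7869
  s(X_2) = √(5.7667) = 2.4014

Step 3 — r_{ij} = s_{ij} / (s_i · s_j):
  r[X_1,X_1] = 1 (diagonal).
  r[X_1,X_2] = 0.7667 / (2.7869 · 2.4014) = 0.7667 / 6.6924 = 0.1146
  r[X_2,X_2] = 1 (diagonal).

R is symmetric with unit diagonal. Assembling:

R = [[1, 0.1146],
 [0.1146, 1]]


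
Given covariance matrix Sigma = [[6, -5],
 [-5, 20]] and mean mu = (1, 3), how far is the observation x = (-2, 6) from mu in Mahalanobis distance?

Step 1 — centre the observation: (x - mu) = (-3, 3).

Step 2 — invert Sigma. det(Sigma) = 6·20 - (-5)² = 95.
  Sigma^{-1} = (1/det) · [[d, -b], [-b, a]] = [[0.2105, 0.0526],
 [0.0526, 0.0632]].

Step 3 — form the quadratic (x - mu)^T · Sigma^{-1} · (x - mu):
  Sigma^{-1} · (x - mu) = (-0.4737, 0.0316).
  (x - mu)^T · [Sigma^{-1} · (x - mu)] = (-3)·(-0.4737) + (3)·(0.0316) = 1.5158.

Step 4 — take square root: d = √(1.5158) ≈ 1.2312.

d(x, mu) = √(1.5158) ≈ 1.2312


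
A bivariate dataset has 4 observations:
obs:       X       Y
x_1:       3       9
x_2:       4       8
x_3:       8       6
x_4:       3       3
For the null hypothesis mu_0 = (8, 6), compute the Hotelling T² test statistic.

Step 1 — sample mean vector:
  mean(X) = (3 + 4 + 8 + 3) / 4 = 18/4 = 4.5
  mean(Y) = (9 + 8 + 6 + 3) / 4 = 26/4 = 6.5
  x̄ = (4.5, 6.5),  deviation x̄ - mu_0 = (4.5, 6.5) - (8, 6) = (-3.5, 0.5).

Step 2 — sample covariance matrix, S[i,j] = (1/(n-1)) · Σ_k (x_{k,i} - mean_i) · (x_{k,j} - mean_j), divisor n-1 = 3:
  S[X,X] = ((-1.5)·(-1.5) + (-0.5)·(-0.5) + (3.5)·(3.5) + (-1.5)·(-1.5)) / 3 = 17/3 = 5.6667
  S[X,Y] = ((-1.5)·(2.5) + (-0.5)·(1.5) + (3.5)·(-0.5) + (-1.5)·(-3.5)) / 3 = -1/3 = -0.3333
  S[Y,Y] = ((2.5)·(2.5) + (1.5)·(1.5) + (-0.5)·(-0.5) + (-3.5)·(-3.5)) / 3 = 21/3 = 7
  S = [[5.6667, -0.3333],
 [-0.3333, 7]].

Step 3 — invert S. det(S) = 5.6667·7 - (-0.3333)² = 39.5556.
  S^{-1} = (1/det) · [[d, -b], [-b, a]] = [[0.177, 0.0084],
 [0.0084, 0.1433]].

Step 4 — quadratic form (x̄ - mu_0)^T · S^{-1} · (x̄ - mu_0):
  S^{-1} · (x̄ - mu_0) = (-0.6152, 0.0421),
  (x̄ - mu_0)^T · [...] = (-3.5)·(-0.6152) + (0.5)·(0.0421) = 2.1742.

Step 5 — scale by n: T² = 4 · 2.1742 = 8.6966.

T² ≈ 8.6966


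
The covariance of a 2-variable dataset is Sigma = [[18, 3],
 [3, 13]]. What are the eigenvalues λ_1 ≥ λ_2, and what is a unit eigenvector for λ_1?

Step 1 — characteristic polynomial of 2×2 Sigma:
  det(Sigma - λI) = λ² - trace · λ + det = 0.
  trace = 18 + 13 = 31, det = 18·13 - (3)² = 225.
Step 2 — discriminant:
  Δ = trace² - 4·det = 961 - 900 = 61.
Step 3 — eigenvalues:
  λ = (trace ± √Δ)/2 = (31 ± 7.8102)/2,
  λ_1 = 19.4051,  λ_2 = 11.5949.

Step 4 — unit eigenvector for λ_1: solve (Sigma - λ_1 I)v = 0. First row:
  (18 - 19.4051)·v_x + (3)·v_y = 0, i.e. (-1.4051)·v_x + (3)·v_y = 0,
  so v ∝ (b, λ_1 - a) = (3, 1.4051) = u.
  ||u|| = √((3)² + (1.4051)²) = √(10.9744) ≈ 3.3128,
  v_1 = u/||u|| ≈ (0.9056, 0.4242) (||v_1|| = 1).

λ_1 = 19.4051,  λ_2 = 11.5949;  v_1 ≈ (0.9056, 0.4242)


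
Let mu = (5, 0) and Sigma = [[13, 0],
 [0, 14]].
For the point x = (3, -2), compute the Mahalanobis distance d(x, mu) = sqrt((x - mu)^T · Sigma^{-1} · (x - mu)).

Step 1 — centre the observation: (x - mu) = (-2, -2).

Step 2 — invert Sigma. det(Sigma) = 13·14 - (0)² = 182.
  Sigma^{-1} = (1/det) · [[d, -b], [-b, a]] = [[0.0769, 0],
 [0, 0.0714]].

Step 3 — form the quadratic (x - mu)^T · Sigma^{-1} · (x - mu):
  Sigma^{-1} · (x - mu) = (-0.1538, -0.1429).
  (x - mu)^T · [Sigma^{-1} · (x - mu)] = (-2)·(-0.1538) + (-2)·(-0.1429) = 0.5934.

Step 4 — take square root: d = √(0.5934) ≈ 0.7703.

d(x, mu) = √(0.5934) ≈ 0.7703


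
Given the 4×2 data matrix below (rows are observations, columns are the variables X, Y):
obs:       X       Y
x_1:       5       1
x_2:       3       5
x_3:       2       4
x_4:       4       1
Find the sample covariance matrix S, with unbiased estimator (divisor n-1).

Step 1 — column means:
  mean(X) = (5 + 3 + 2 + 4) / 4 = 14/4 = 3.5
  mean(Y) = (1 + 5 + 4 + 1) / 4 = 11/4 = 2.75

Step 2 — sample covariance S[i,j] = (1/(n-1)) · Σ_k (x_{k,i} - mean_i) · (x_{k,j} - mean_j), with n-1 = 3.
  S[X,X] = ((1.5)·(1.5) + (-0.5)·(-0.5) + (-1.5)·(-1.5) + (0.5)·(0.5)) / 3 = 5/3 = 1.6667
  S[X,Y] = ((1.5)·(-1.75) + (-0.5)·(2.25) + (-1.5)·(1.25) + (0.5)·(-1.75)) / 3 = -6.5/3 = -2.1667
  S[Y,Y] = ((-1.75)·(-1.75) + (2.25)·(2.25) + (1.25)·(1.25) + (-1.75)·(-1.75)) / 3 = 12.75/3 = 4.25

S is symmetric (S[j,i] = S[i,j]). Assembling:

S = [[1.6667, -2.1667],
 [-2.1667, 4.25]]


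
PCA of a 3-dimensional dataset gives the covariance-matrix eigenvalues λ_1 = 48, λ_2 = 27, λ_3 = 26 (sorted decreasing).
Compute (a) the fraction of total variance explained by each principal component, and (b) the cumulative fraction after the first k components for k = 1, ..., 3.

Step 1 — total variance = trace(Sigma) = Σ λ_i = 48 + 27 + 26 = 101.

Step 2 — fraction explained by component i = λ_i / Σ λ:
  PC1: 48/101 = 0.4752
  PC2: 27/101 = 0.2673
  PC3: 26/101 = 0.2574

Step 3 — cumulative fraction after k components = (λ_1 + ... + λ_k) / Σ λ:
  k = 1: 48/101 = 0.4752
  k = 2: (48 + 27)/101 = 75/101 = 0.7426
  k = 3: (48 + 27 + 26)/101 = 101/101 = 1

Summary (fraction, with percent):

explained: PC1 0.4752 (47.52%), PC2 0.2673 (26.73%), PC3 0.2574 (25.74%);  cumulative: 0.4752, 0.7426, 1


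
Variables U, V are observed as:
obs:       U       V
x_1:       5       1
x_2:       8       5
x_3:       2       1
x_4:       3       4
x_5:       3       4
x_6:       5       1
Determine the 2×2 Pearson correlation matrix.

Step 1 — column means:
  mean(U) = (5 + 8 + 2 + 3 + 3 + 5) / 6 = 26/6 = 4.3333
  mean(V) = (1 + 5 + 1 + 4 + 4 + 1) / 6 = 16/6 = 2.6667

Step 2 — sample variances and covariances s[i,j] = (1/(n-1)) · Σ_k (x_{k,i} - mean_i) · (x_{k,j} - mean_j), with n-1 = 5:
  s[U,U] = ((0.6667)·(0.6667) + (3.6667)·(3.6667) + (-2.3333)·(-2.3333) + (-1.3333)·(-1.3333) + (-1.3333)·(-1.3333) + (0.6667)·(0.6667)) / 5 = 23.3333/5 = 4.6667
  s[U,V] = ((0.6667)·(-1.6667) + (3.6667)·(2.3333) + (-2.3333)·(-1.6667) + (-1.3333)·(1.3333) + (-1.3333)·(1.3333) + (0.6667)·(-1.6667)) / 5 = 6.6667/5 = 1.3333
  s[V,V] = ((-1.6667)·(-1.6667) + (2.3333)·(2.3333) + (-1.6667)·(-1.6667) + (1.3333)·(1.3333) + (1.3333)·(1.3333) + (-1.6667)·(-1.6667)) / 5 = 17.3333/5 = 3.4667
  Sample standard deviations s_i = √(s[i,i]):
  s(U) = √(4.6667) = 2.1602
  s(V) = √(3.4667) = 1.8619

Step 3 — r_{ij} = s_{ij} / (s_i · s_j):
  r[U,U] = 1 (diagonal).
  r[U,V] = 1.3333 / (2.1602 · 1.8619) = 1.3333 / 4.0222 = 0.3315
  r[V,V] = 1 (diagonal).

R is symmetric with unit diagonal. Assembling:

R = [[1, 0.3315],
 [0.3315, 1]]


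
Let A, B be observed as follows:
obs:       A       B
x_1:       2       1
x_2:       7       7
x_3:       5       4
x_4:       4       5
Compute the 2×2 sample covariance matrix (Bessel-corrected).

Step 1 — column means:
  mean(A) = (2 + 7 + 5 + 4) / 4 = 18/4 = 4.5
  mean(B) = (1 + 7 + 4 + 5) / 4 = 17/4 = 4.25

Step 2 — sample covariance S[i,j] = (1/(n-1)) · Σ_k (x_{k,i} - mean_i) · (x_{k,j} - mean_j), with n-1 = 3.
  S[A,A] = ((-2.5)·(-2.5) + (2.5)·(2.5) + (0.5)·(0.5) + (-0.5)·(-0.5)) / 3 = 13/3 = 4.3333
  S[A,B] = ((-2.5)·(-3.25) + (2.5)·(2.75) + (0.5)·(-0.25) + (-0.5)·(0.75)) / 3 = 14.5/3 = 4.8333
  S[B,B] = ((-3.25)·(-3.25) + (2.75)·(2.75) + (-0.25)·(-0.25) + (0.75)·(0.75)) / 3 = 18.75/3 = 6.25

S is symmetric (S[j,i] = S[i,j]). Assembling:

S = [[4.3333, 4.8333],
 [4.8333, 6.25]]


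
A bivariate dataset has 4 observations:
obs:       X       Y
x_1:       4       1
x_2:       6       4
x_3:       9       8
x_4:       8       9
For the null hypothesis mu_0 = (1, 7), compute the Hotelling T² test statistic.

Step 1 — sample mean vector:
  mean(X) = (4 + 6 + 9 + 8) / 4 = 27/4 = 6.75
  mean(Y) = (1 + 4 + 8 + 9) / 4 = 22/4 = 5.5
  x̄ = (6.75, 5.5),  deviation x̄ - mu_0 = (6.75, 5.5) - (1, 7) = (5.75, -1.5).

Step 2 — sample covariance matrix, S[i,j] = (1/(n-1)) · Σ_k (x_{k,i} - mean_i) · (x_{k,j} - mean_j), divisor n-1 = 3:
  S[X,X] = ((-2.75)·(-2.75) + (-0.75)·(-0.75) + (2.25)·(2.25) + (1.25)·(1.25)) / 3 = 14.75/3 = 4.9167
  S[X,Y] = ((-2.75)·(-4.5) + (-0.75)·(-1.5) + (2.25)·(2.5) + (1.25)·(3.5)) / 3 = 23.5/3 = 7.8333
  S[Y,Y] = ((-4.5)·(-4.5) + (-1.5)·(-1.5) + (2.5)·(2.5) + (3.5)·(3.5)) / 3 = 41/3 = 13.6667
  S = [[4.9167, 7.8333],
 [7.8333, 13.6667]].

Step 3 — invert S. det(S) = 4.9167·13.6667 - (7.8333)² = 5.8333.
  S^{-1} = (1/det) · [[d, -b], [-b, a]] = [[2.3429, -1.3429],
 [-1.3429, 0.8429]].

Step 4 — quadratic form (x̄ - mu_0)^T · S^{-1} · (x̄ - mu_0):
  S^{-1} · (x̄ - mu_0) = (15.4857, -8.9857),
  (x̄ - mu_0)^T · [...] = (5.75)·(15.4857) + (-1.5)·(-8.9857) = 102.5214.

Step 5 — scale by n: T² = 4 · 102.5214 = 410.0857.

T² ≈ 410.0857


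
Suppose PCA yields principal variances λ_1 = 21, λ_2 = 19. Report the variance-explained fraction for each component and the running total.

Step 1 — total variance = trace(Sigma) = Σ λ_i = 21 + 19 = 40.

Step 2 — fraction explained by component i = λ_i / Σ λ:
  PC1: 21/40 = 0.525
  PC2: 19/40 = 0.475

Step 3 — cumulative fraction after k components = (λ_1 + ... + λ_k) / Σ λ:
  k = 1: 21/40 = 0.525
  k = 2: (21 + 19)/40 = 40/40 = 1

Summary (fraction, with percent):

explained: PC1 0.525 (52.5%), PC2 0.475 (47.5%);  cumulative: 0.525, 1


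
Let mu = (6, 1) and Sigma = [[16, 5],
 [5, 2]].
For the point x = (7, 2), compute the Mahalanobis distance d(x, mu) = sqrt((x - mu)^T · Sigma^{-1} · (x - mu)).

Step 1 — centre the observation: (x - mu) = (1, 1).

Step 2 — invert Sigma. det(Sigma) = 16·2 - (5)² = 7.
  Sigma^{-1} = (1/det) · [[d, -b], [-b, a]] = [[0.2857, -0.7143],
 [-0.7143, 2.2857]].

Step 3 — form the quadratic (x - mu)^T · Sigma^{-1} · (x - mu):
  Sigma^{-1} · (x - mu) = (-0.4286, 1.5714).
  (x - mu)^T · [Sigma^{-1} · (x - mu)] = (1)·(-0.4286) + (1)·(1.5714) = 1.1429.

Step 4 — take square root: d = √(1.1429) ≈ 1.069.

d(x, mu) = √(1.1429) ≈ 1.069


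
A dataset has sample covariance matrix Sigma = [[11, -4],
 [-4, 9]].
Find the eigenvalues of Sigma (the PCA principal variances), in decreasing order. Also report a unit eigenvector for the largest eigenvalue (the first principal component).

Step 1 — characteristic polynomial of 2×2 Sigma:
  det(Sigma - λI) = λ² - trace · λ + det = 0.
  trace = 11 + 9 = 20, det = 11·9 - (-4)² = 83.
Step 2 — discriminant:
  Δ = trace² - 4·det = 400 - 332 = 68.
Step 3 — eigenvalues:
  λ = (trace ± √Δ)/2 = (20 ± 8.2462)/2,
  λ_1 = 14.1231,  λ_2 = 5.8769.

Step 4 — unit eigenvector for λ_1: solve (Sigma - λ_1 I)v = 0. First row:
  (11 - 14.1231)·v_x + (-4)·v_y = 0, i.e. (-3.1231)·v_x + (-4)·v_y = 0,
  so v ∝ (b, λ_1 - a) = (-4, 3.1231); multiply by -1 so the first entry is positive: u = (4, -3.1231).
  ||u|| = √((4)² + (-3.1231)²) = √(25.7538) ≈ 5.0748,
  v_1 = u/||u|| ≈ (0.7882, -0.6154) (||v_1|| = 1).

λ_1 = 14.1231,  λ_2 = 5.8769;  v_1 ≈ (0.7882, -0.6154)


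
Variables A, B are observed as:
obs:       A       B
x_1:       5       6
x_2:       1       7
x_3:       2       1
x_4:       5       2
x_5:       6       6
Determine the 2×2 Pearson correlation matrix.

Step 1 — column means:
  mean(A) = (5 + 1 + 2 + 5 + 6) / 5 = 19/5 = 3.8
  mean(B) = (6 + 7 + 1 + 2 + 6) / 5 = 22/5 = 4.4

Step 2 — sample variances and covariances s[i,j] = (1/(n-1)) · Σ_k (x_{k,i} - mean_i) · (x_{k,j} - mean_j), with n-1 = 4:
  s[A,A] = ((1.2)·(1.2) + (-2.8)·(-2.8) + (-1.8)·(-1.8) + (1.2)·(1.2) + (2.2)·(2.2)) / 4 = 18.8/4 = 4.7
  s[A,B] = ((1.2)·(1.6) + (-2.8)·(2.6) + (-1.8)·(-3.4) + (1.2)·(-2.4) + (2.2)·(1.6)) / 4 = 1.4/4 = 0.35
  s[B,B] = ((1.6)·(1.6) + (2.6)·(2.6) + (-3.4)·(-3.4) + (-2.4)·(-2.4) + (1.6)·(1.6)) / 4 = 29.2/4 = 7.3
  Sample standard deviations s_i = √(s[i,i]):
  s(A) = √(4.7) = 2.1679
  s(B) = √(7.3) = 2.7019

Step 3 — r_{ij} = s_{ij} / (s_i · s_j):
  r[A,A] = 1 (diagonal).
  r[A,B] = 0.35 / (2.1679 · 2.7019) = 0.35 / 5.8575 = 0.0598
  r[B,B] = 1 (diagonal).

R is symmetric with unit diagonal. Assembling:

R = [[1, 0.0598],
 [0.0598, 1]]


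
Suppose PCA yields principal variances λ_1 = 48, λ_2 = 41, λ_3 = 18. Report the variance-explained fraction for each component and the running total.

Step 1 — total variance = trace(Sigma) = Σ λ_i = 48 + 41 + 18 = 107.

Step 2 — fraction explained by component i = λ_i / Σ λ:
  PC1: 48/107 = 0.4486
  PC2: 41/107 = 0.3832
  PC3: 18/107 = 0.1682

Step 3 — cumulative fraction after k components = (λ_1 + ... + λ_k) / Σ λ:
  k = 1: 48/107 = 0.4486
  k = 2: (48 + 41)/107 = 89/107 = 0.8318
  k = 3: (48 + 41 + 18)/107 = 107/107 = 1

Summary (fraction, with percent):

explained: PC1 0.4486 (44.86%), PC2 0.3832 (38.32%), PC3 0.1682 (16.82%);  cumulative: 0.4486, 0.8318, 1


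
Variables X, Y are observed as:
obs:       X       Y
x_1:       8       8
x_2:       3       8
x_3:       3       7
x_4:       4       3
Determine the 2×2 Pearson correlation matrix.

Step 1 — column means:
  mean(X) = (8 + 3 + 3 + 4) / 4 = 18/4 = 4.5
  mean(Y) = (8 + 8 + 7 + 3) / 4 = 26/4 = 6.5

Step 2 — sample variances and covariances s[i,j] = (1/(n-1)) · Σ_k (x_{k,i} - mean_i) · (x_{k,j} - mean_j), with n-1 = 3:
  s[X,X] = ((3.5)·(3.5) + (-1.5)·(-1.5) + (-1.5)·(-1.5) + (-0.5)·(-0.5)) / 3 = 17/3 = 5.6667
  s[X,Y] = ((3.5)·(1.5) + (-1.5)·(1.5) + (-1.5)·(0.5) + (-0.5)·(-3.5)) / 3 = 4/3 = 1.3333
  s[Y,Y] = ((1.5)·(1.5) + (1.5)·(1.5) + (0.5)·(0.5) + (-3.5)·(-3.5)) / 3 = 17/3 = 5.6667
  Sample standard deviations s_i = √(s[i,i]):
  s(X) = √(5.6667) = 2.3805
  s(Y) = √(5.6667) = 2.3805

Step 3 — r_{ij} = s_{ij} / (s_i · s_j):
  r[X,X] = 1 (diagonal).
  r[X,Y] = 1.3333 / (2.3805 · 2.3805) = 1.3333 / 5.6667 = 0.2353
  r[Y,Y] = 1 (diagonal).

R is symmetric with unit diagonal. Assembling:

R = [[1, 0.2353],
 [0.2353, 1]]


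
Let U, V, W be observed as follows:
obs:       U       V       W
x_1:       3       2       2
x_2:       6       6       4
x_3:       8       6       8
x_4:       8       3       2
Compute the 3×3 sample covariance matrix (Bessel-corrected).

Step 1 — column means:
  mean(U) = (3 + 6 + 8 + 8) / 4 = 25/4 = 6.25
  mean(V) = (2 + 6 + 6 + 3) / 4 = 17/4 = 4.25
  mean(W) = (2 + 4 + 8 + 2) / 4 = 16/4 = 4

Step 2 — sample covariance S[i,j] = (1/(n-1)) · Σ_k (x_{k,i} - mean_i) · (x_{k,j} - mean_j), with n-1 = 3.
  S[U,U] = ((-3.25)·(-3.25) + (-0.25)·(-0.25) + (1.75)·(1.75) + (1.75)·(1.75)) / 3 = 16.75/3 = 5.5833
  S[U,V] = ((-3.25)·(-2.25) + (-0.25)·(1.75) + (1.75)·(1.75) + (1.75)·(-1.25)) / 3 = 7.75/3 = 2.5833
  S[U,W] = ((-3.25)·(-2) + (-0.25)·(0) + (1.75)·(4) + (1.75)·(-2)) / 3 = 10/3 = 3.3333
  S[V,V] = ((-2.25)·(-2.25) + (1.75)·(1.75) + (1.75)·(1.75) + (-1.25)·(-1.25)) / 3 = 12.75/3 = 4.25
  S[V,W] = ((-2.25)·(-2) + (1.75)·(0) + (1.75)·(4) + (-1.25)·(-2)) / 3 = 14/3 = 4.6667
  S[W,W] = ((-2)·(-2) + (0)·(0) + (4)·(4) + (-2)·(-2)) / 3 = 24/3 = 8

S is symmetric (S[j,i] = S[i,j]). Assembling:

S = [[5.5833, 2.5833, 3.3333],
 [2.5833, 4.25, 4.6667],
 [3.3333, 4.6667, 8]]


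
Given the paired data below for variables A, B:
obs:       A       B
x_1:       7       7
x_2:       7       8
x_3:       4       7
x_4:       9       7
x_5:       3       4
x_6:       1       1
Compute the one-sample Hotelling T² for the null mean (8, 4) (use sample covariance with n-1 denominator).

Step 1 — sample mean vector:
  mean(A) = (7 + 7 + 4 + 9 + 3 + 1) / 6 = 31/6 = 5.1667
  mean(B) = (7 + 8 + 7 + 7 + 4 + 1) / 6 = 34/6 = 5.6667
  x̄ = (5.1667, 5.6667),  deviation x̄ - mu_0 = (5.1667, 5.6667) - (8, 4) = (-2.8333, 1.6667).

Step 2 — sample covariance matrix, S[i,j] = (1/(n-1)) · Σ_k (x_{k,i} - mean_i) · (x_{k,j} - mean_j), divisor n-1 = 5:
  S[A,A] = ((1.8333)·(1.8333) + (1.8333)·(1.8333) + (-1.1667)·(-1.1667) + (3.8333)·(3.8333) + (-2.1667)·(-2.1667) + (-4.1667)·(-4.1667)) / 5 = 44.8333/5 = 8.9667
  S[A,B] = ((1.8333)·(1.3333) + (1.8333)·(2.3333) + (-1.1667)·(1.3333) + (3.8333)·(1.3333) + (-2.1667)·(-1.6667) + (-4.1667)·(-4.6667)) / 5 = 33.3333/5 = 6.6667
  S[B,B] = ((1.3333)·(1.3333) + (2.3333)·(2.3333) + (1.3333)·(1.3333) + (1.3333)·(1.3333) + (-1.6667)·(-1.6667) + (-4.6667)·(-4.6667)) / 5 = 35.3333/5 = 7.0667
  S = [[8.9667, 6.6667],
 [6.6667, 7.0667]].

Step 3 — invert S. det(S) = 8.9667·7.0667 - (6.6667)² = 18.92.
  S^{-1} = (1/det) · [[d, -b], [-b, a]] = [[0.3735, -0.3524],
 [-0.3524, 0.4739]].

Step 4 — quadratic form (x̄ - mu_0)^T · S^{-1} · (x̄ - mu_0):
  S^{-1} · (x̄ - mu_0) = (-1.6455, 1.7882),
  (x̄ - mu_0)^T · [...] = (-2.8333)·(-1.6455) + (1.6667)·(1.7882) = 7.6427.

Step 5 — scale by n: T² = 6 · 7.6427 = 45.8562.

T² ≈ 45.8562


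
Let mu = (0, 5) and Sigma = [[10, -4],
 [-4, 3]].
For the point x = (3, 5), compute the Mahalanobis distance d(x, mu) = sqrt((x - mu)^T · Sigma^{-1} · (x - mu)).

Step 1 — centre the observation: (x - mu) = (3, 0).

Step 2 — invert Sigma. det(Sigma) = 10·3 - (-4)² = 14.
  Sigma^{-1} = (1/det) · [[d, -b], [-b, a]] = [[0.2143, 0.2857],
 [0.2857, 0.7143]].

Step 3 — form the quadratic (x - mu)^T · Sigma^{-1} · (x - mu):
  Sigma^{-1} · (x - mu) = (0.6429, 0.8571).
  (x - mu)^T · [Sigma^{-1} · (x - mu)] = (3)·(0.6429) + (0)·(0.8571) = 1.9286.

Step 4 — take square root: d = √(1.9286) ≈ 1.3887.

d(x, mu) = √(1.9286) ≈ 1.3887


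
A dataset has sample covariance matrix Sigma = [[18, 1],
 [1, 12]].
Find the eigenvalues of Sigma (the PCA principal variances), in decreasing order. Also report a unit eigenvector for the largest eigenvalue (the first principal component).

Step 1 — characteristic polynomial of 2×2 Sigma:
  det(Sigma - λI) = λ² - trace · λ + det = 0.
  trace = 18 + 12 = 30, det = 18·12 - (1)² = 215.
Step 2 — discriminant:
  Δ = trace² - 4·det = 900 - 860 = 40.
Step 3 — eigenvalues:
  λ = (trace ± √Δ)/2 = (30 ± 6.3246)/2,
  λ_1 = 18.1623,  λ_2 = 11.8377.

Step 4 — unit eigenvector for λ_1: solve (Sigma - λ_1 I)v = 0. First row:
  (18 - 18.1623)·v_x + (1)·v_y = 0, i.e. (-0.1623)·v_x + (1)·v_y = 0,
  so v ∝ (b, λ_1 - a) = (1, 0.1623) = u.
  ||u|| = √((1)² + (0.1623)²) = √(1.0263) ≈ 1.0131,
  v_1 = u/||u|| ≈ (0.9871, 0.1602) (||v_1|| = 1).

λ_1 = 18.1623,  λ_2 = 11.8377;  v_1 ≈ (0.9871, 0.1602)


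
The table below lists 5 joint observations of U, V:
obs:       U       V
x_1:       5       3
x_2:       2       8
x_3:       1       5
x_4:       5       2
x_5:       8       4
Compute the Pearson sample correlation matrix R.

Step 1 — column means:
  mean(U) = (5 + 2 + 1 + 5 + 8) / 5 = 21/5 = 4.2
  mean(V) = (3 + 8 + 5 + 2 + 4) / 5 = 22/5 = 4.4

Step 2 — sample variances and covariances s[i,j] = (1/(n-1)) · Σ_k (x_{k,i} - mean_i) · (x_{k,j} - mean_j), with n-1 = 4:
  s[U,U] = ((0.8)·(0.8) + (-2.2)·(-2.2) + (-3.2)·(-3.2) + (0.8)·(0.8) + (3.8)·(3.8)) / 4 = 30.8/4 = 7.7
  s[U,V] = ((0.8)·(-1.4) + (-2.2)·(3.6) + (-3.2)·(0.6) + (0.8)·(-2.4) + (3.8)·(-0.4)) / 4 = -14.4/4 = -3.6
  s[V,V] = ((-1.4)·(-1.4) + (3.6)·(3.6) + (0.6)·(0.6) + (-2.4)·(-2.4) + (-0.4)·(-0.4)) / 4 = 21.2/4 = 5.3
  Sample standard deviations s_i = √(s[i,i]):
  s(U) = √(7.7) = 2.7749
  s(V) = √(5.3) = 2.3022

Step 3 — r_{ij} = s_{ij} / (s_i · s_j):
  r[U,U] = 1 (diagonal).
  r[U,V] = -3.6 / (2.7749 · 2.3022) = -3.6 / 6.3883 = -0.5635
  r[V,V] = 1 (diagonal).

R is symmetric with unit diagonal. Assembling:

R = [[1, -0.5635],
 [-0.5635, 1]]


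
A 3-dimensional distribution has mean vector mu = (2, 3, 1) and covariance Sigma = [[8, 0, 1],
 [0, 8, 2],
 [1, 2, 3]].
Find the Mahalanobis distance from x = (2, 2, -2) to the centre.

Step 1 — centre the observation: (x - mu) = (0, -1, -3).

Step 2 — invert Sigma (cofactor / det for 3×3, or solve directly):
  Sigma^{-1} = [[0.1316, 0.0132, -0.0526],
 [0.0132, 0.1513, -0.1053],
 [-0.0526, -0.1053, 0.4211]].

Step 3 — form the quadratic (x - mu)^T · Sigma^{-1} · (x - mu):
  Sigma^{-1} · (x - mu) = (0.1447, 0.1645, -1.1579).
  (x - mu)^T · [Sigma^{-1} · (x - mu)] = (0)·(0.1447) + (-1)·(0.1645) + (-3)·(-1.1579) = 3.3092.

Step 4 — take square root: d = √(3.3092) ≈ 1.8191.

d(x, mu) = √(3.3092) ≈ 1.8191


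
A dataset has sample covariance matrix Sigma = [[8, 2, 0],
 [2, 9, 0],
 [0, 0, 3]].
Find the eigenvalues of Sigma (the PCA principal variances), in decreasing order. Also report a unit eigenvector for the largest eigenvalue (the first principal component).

Step 1 — characteristic polynomial p(λ) = det(λI - Sigma) = λ³ - tr·λ² + c_1·λ - det, where tr = trace, c_1 = sum of the principal 2×2 minors, det = det(Sigma):
  tr = 8 + 9 + 3 = 20,
  c_1 = (8·9 - (2)²) + (8·3 - (0)²) + (9·3 - (0)²) = 68 + 24 + 27 = 119,
  det = 8·(9·3 - (0)²) - (2)·((2)·3 - (0)·(0)) + (0)·((2)·(0) - 9·(0)) = 8·(27) - (2)·(6) + (0)·(0) = 204.
  So p(λ) = λ³ - 20λ² + 119λ - 204.
Step 2 — look for an integer root (rational root theorem: any rational root is an integer divisor of 204). Testing λ = 3:
  p(3) = 27 - 180 + 357 - 204 = 0  ✓
  Dividing out (λ - 3): p(λ) = (λ - 3)(λ² - 17λ + 68).
Step 3 — remaining eigenvalues from the quadratic λ² - 17λ + 68 = 0:
  Δ = 17² - 4·68 = 289 - 272 = 17,  λ = (17 ± √17)/2 = (17 ± 4.1231)/2 ≈ 10.5616 or 6.4384.
  Sorted: λ_1 = 10.5616,  λ_2 = 6.4384,  λ_3 = 3  (check: sum = 20 = tr ✓).

Step 4 — unit eigenvector for λ_1 ≈ 10.5616: v spans the null space of (Sigma - λ_1 I), whose rows are
  r_1 = (-2.5616, 2, 0),  r_2 = (2, -1.5616, 0),  r_3 = (0, 0, -7.5616).
  v is orthogonal to every row, so take v ∝ r_1 × r_3 = ((2)·(-7.5616) - (0)·(0), (0)·(0) - (-2.5616)·(-7.5616), (-2.5616)·(0) - (2)·(0)) ≈ (-15.1231, -19.3693, 0).
  Rescale (multiply by -1 so the first nonzero entry is positive): u = (15.1231, 19.3693, 0).
  ||u|| = √((15.1231)² + (19.3693)² + (0)²) = √(603.8788) ≈ 24.5739,  v_1 = u/||u|| ≈ (0.6154, 0.7882, 0) (||v_1|| = 1).

λ_1 = 10.5616,  λ_2 = 6.4384,  λ_3 = 3;  v_1 ≈ (0.6154, 0.7882, 0)


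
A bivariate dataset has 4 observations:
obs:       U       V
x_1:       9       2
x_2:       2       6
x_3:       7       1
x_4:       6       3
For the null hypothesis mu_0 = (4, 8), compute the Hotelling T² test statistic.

Step 1 — sample mean vector:
  mean(U) = (9 + 2 + 7 + 6) / 4 = 24/4 = 6
  mean(V) = (2 + 6 + 1 + 3) / 4 = 12/4 = 3
  x̄ = (6, 3),  deviation x̄ - mu_0 = (6, 3) - (4, 8) = (2, -5).

Step 2 — sample covariance matrix, S[i,j] = (1/(n-1)) · Σ_k (x_{k,i} - mean_i) · (x_{k,j} - mean_j), divisor n-1 = 3:
  S[U,U] = ((3)·(3) + (-4)·(-4) + (1)·(1) + (0)·(0)) / 3 = 26/3 = 8.6667
  S[U,V] = ((3)·(-1) + (-4)·(3) + (1)·(-2) + (0)·(0)) / 3 = -17/3 = -5.6667
  S[V,V] = ((-1)·(-1) + (3)·(3) + (-2)·(-2) + (0)·(0)) / 3 = 14/3 = 4.6667
  S = [[8.6667, -5.6667],
 [-5.6667, 4.6667]].

Step 3 — invert S. det(S) = 8.6667·4.6667 - (-5.6667)² = 8.3333.
  S^{-1} = (1/det) · [[d, -b], [-b, a]] = [[0.56, 0.68],
 [0.68, 1.04]].

Step 4 — quadratic form (x̄ - mu_0)^T · S^{-1} · (x̄ - mu_0):
  S^{-1} · (x̄ - mu_0) = (-2.28, -3.84),
  (x̄ - mu_0)^T · [...] = (2)·(-2.28) + (-5)·(-3.84) = 14.64.

Step 5 — scale by n: T² = 4 · 14.64 = 58.56.

T² ≈ 58.56


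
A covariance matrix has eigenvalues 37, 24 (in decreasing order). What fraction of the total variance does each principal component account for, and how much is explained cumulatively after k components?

Step 1 — total variance = trace(Sigma) = Σ λ_i = 37 + 24 = 61.

Step 2 — fraction explained by component i = λ_i / Σ λ:
  PC1: 37/61 = 0.6066
  PC2: 24/61 = 0.3934

Step 3 — cumulative fraction after k components = (λ_1 + ... + λ_k) / Σ λ:
  k = 1: 37/61 = 0.6066
  k = 2: (37 + 24)/61 = 61/61 = 1

Summary (fraction, with percent):

explained: PC1 0.6066 (60.66%), PC2 0.3934 (39.34%);  cumulative: 0.6066, 1
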